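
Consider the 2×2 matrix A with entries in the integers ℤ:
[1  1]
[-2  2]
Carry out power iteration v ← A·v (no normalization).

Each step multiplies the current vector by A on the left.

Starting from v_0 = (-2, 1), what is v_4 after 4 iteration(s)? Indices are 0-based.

v_4 = (37, -2)

v_0 = (-2, 1).
v_1 = A·v_0 = (-1, 6).
v_2 = A·v_1 = (5, 14).
v_3 = A·v_2 = (19, 18).
v_4 = A·v_3 = (37, -2).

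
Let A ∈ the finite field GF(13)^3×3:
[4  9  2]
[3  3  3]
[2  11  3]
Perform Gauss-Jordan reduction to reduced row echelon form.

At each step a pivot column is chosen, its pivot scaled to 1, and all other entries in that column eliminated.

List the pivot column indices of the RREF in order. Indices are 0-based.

step 1: normalize row 0 (÷4) = (1, 12, 7)
  row 1: subtract 3×row0 = (0, 6, 8)
  row 2: subtract 2×row0 = (0, 0, 2)
step 2: normalize row 1 (÷6) = (0, 1, 10)
  row 0: subtract 12×row1 = (1, 0, 4)
step 3: normalize row 2 (÷2) = (0, 0, 1)
  row 0: subtract 4×row2 = (1, 0, 0)
  row 1: subtract 10×row2 = (0, 1, 0)

pivot columns: 0, 1, 2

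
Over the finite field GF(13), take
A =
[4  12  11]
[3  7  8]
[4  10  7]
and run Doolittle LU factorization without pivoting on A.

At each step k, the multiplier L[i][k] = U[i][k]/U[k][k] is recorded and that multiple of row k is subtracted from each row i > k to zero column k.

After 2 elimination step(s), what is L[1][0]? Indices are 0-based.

L[1][0] = 4

k=0: U[0][0]=4
  eliminate (1,0): mult=4, new row 1: (0, 11, 3); set L[1][0]=4
  eliminate (2,0): mult=1, new row 2: (0, 11, 9); set L[2][0]=1
k=1: U[1][1]=11
  eliminate (2,1): mult=1, new row 2: (0, 0, 6); set L[2][1]=1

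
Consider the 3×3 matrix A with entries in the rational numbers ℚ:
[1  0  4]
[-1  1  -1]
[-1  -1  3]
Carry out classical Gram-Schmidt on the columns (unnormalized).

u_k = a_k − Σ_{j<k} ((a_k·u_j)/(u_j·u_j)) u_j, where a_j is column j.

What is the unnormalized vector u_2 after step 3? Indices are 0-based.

Step 1: u_0 = a_0 = (1, -1, -1).
Step 2: u_1 = a_1 − (0)·u_0 = (0, 1, -1).
Step 3: u_2 = a_2 − (2/3)·u_0 − (-2)·u_1 = (10/3, 5/3, 5/3).

u_2 = (10/3, 5/3, 5/3)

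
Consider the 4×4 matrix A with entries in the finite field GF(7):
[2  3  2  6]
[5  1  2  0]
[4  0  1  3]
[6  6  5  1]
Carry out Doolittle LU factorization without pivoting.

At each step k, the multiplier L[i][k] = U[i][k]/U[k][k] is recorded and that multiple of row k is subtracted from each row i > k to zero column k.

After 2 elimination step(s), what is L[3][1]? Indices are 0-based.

L[3][1] = 1

k=0: U[0][0]=2
  eliminate (1,0): mult=6, new row 1: (0, 4, 4, 6); set L[1][0]=6
  eliminate (2,0): mult=2, new row 2: (0, 1, 4, 5); set L[2][0]=2
  eliminate (3,0): mult=3, new row 3: (0, 4, 6, 4); set L[3][0]=3
k=1: U[1][1]=4
  eliminate (2,1): mult=2, new row 2: (0, 0, 3, 0); set L[2][1]=2
  eliminate (3,1): mult=1, new row 3: (0, 0, 2, 5); set L[3][1]=1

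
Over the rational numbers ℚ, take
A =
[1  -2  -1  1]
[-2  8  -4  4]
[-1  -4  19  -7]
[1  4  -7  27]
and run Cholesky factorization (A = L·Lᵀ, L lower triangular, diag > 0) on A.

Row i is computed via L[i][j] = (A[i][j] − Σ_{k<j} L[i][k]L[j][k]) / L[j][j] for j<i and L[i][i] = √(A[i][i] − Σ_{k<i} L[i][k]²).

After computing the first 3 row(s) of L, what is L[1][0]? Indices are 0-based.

L[1][0] = -2

Step 1: L[0][0] = √(1) = 1.
  L[1][0] = (-2) / L[0][0] = -2.
Step 2: L[1][1] = √(4) = 2.
  L[2][0] = (-1) / L[0][0] = -1.
  L[2][1] = (-6) / L[1][1] = -3.
Step 3: L[2][2] = √(9) = 3.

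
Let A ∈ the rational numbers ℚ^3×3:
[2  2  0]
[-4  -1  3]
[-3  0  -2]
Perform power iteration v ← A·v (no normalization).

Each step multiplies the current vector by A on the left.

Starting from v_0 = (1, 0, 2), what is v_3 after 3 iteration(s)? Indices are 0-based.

v_3 = (-46, 23, -40)

v_0 = (1, 0, 2).
v_1 = A·v_0 = (2, 2, -7).
v_2 = A·v_1 = (8, -31, 8).
v_3 = A·v_2 = (-46, 23, -40).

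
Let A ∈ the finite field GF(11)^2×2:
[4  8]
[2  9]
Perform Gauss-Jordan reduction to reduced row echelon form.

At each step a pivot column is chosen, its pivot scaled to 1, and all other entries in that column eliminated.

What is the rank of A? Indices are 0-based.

rank = 2

pivot(0,0)=4: scale R0 → (1, 2)
  clear (1,0): R1 −= (2)R0 → (0, 5)
pivot(1,1)=5: scale R1 → (0, 1)
  clear (0,1): R0 −= (2)R1 → (1, 0)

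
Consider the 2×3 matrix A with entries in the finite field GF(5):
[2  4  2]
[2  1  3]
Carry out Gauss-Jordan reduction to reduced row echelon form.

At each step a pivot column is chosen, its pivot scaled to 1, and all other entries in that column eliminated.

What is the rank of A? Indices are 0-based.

rank = 2

pivot(0,0)=2: scale R0 → (1, 2, 1)
  clear (1,0): R1 −= (2)R0 → (0, 2, 1)
pivot(1,1)=2: scale R1 → (0, 1, 3)
  clear (0,1): R0 −= (2)R1 → (1, 0, 0)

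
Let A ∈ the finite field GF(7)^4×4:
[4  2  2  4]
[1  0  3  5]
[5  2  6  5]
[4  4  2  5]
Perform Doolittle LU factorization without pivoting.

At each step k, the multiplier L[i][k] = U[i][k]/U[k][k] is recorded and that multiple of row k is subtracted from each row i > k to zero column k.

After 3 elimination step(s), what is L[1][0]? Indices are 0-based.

k=0: U[0][0]=4
  eliminate (1,0): mult=2, new row 1: (0, 3, 6, 4); set L[1][0]=2
  eliminate (2,0): mult=3, new row 2: (0, 3, 0, 0); set L[2][0]=3
  eliminate (3,0): mult=1, new row 3: (0, 2, 0, 1); set L[3][0]=1
k=1: U[1][1]=3
  eliminate (2,1): mult=1, new row 2: (0, 0, 1, 3); set L[2][1]=1
  eliminate (3,1): mult=3, new row 3: (0, 0, 3, 3); set L[3][1]=3
k=2: U[2][2]=1
  eliminate (3,2): mult=3, new row 3: (0, 0, 0, 1); set L[3][2]=3

L[1][0] = 2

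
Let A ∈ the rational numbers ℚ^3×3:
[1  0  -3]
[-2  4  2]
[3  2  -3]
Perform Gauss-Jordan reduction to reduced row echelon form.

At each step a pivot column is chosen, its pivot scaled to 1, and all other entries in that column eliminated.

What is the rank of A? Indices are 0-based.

[1] R0 /= 1  ⇒  (1, 0, -3)
     R1 -= -2·R0  ⇒  (0, 4, -4)
     R2 -= 3·R0  ⇒  (0, 2, 6)
[2] R1 /= 4  ⇒  (0, 1, -1)
     R2 -= 2·R1  ⇒  (0, 0, 8)
[3] R2 /= 8  ⇒  (0, 0, 1)
     R0 -= -3·R2  ⇒  (1, 0, 0)
     R1 -= -1·R2  ⇒  (0, 1, 0)

rank = 3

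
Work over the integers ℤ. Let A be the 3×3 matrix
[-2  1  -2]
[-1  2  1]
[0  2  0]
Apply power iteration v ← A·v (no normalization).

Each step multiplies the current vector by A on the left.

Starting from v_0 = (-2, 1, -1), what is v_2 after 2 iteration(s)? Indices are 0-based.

v_0 = (-2, 1, -1).
v_1 = A·v_0 = (7, 3, 2).
v_2 = A·v_1 = (-15, 1, 6).

v_2 = (-15, 1, 6)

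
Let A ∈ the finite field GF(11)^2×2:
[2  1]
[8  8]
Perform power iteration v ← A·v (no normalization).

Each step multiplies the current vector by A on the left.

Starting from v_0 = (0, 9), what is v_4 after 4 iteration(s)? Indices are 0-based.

v_0 = (0, 9).
v_1 = A·v_0 = (9, 6).
v_2 = A·v_1 = (2, 10).
v_3 = A·v_2 = (3, 8).
v_4 = A·v_3 = (3, 0).

v_4 = (3, 0)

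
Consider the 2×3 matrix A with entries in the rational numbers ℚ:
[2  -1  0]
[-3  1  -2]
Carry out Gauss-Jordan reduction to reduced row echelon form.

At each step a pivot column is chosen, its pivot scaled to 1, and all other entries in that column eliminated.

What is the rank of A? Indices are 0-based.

pivot(0,0)=2: scale R0 → (1, -1/2, 0)
  clear (1,0): R1 −= (-3)R0 → (0, -1/2, -2)
pivot(1,1)=-1/2: scale R1 → (0, 1, 4)
  clear (0,1): R0 −= (-1/2)R1 → (1, 0, 2)

rank = 2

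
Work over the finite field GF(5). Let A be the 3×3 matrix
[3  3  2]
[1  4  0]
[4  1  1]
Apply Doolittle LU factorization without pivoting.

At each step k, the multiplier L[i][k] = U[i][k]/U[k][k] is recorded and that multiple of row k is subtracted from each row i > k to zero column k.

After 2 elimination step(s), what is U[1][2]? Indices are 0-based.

U[1][2] = 1

k=0: U[0][0]=3
  eliminate (1,0): mult=2, new row 1: (0, 3, 1); set L[1][0]=2
  eliminate (2,0): mult=3, new row 2: (0, 2, 0); set L[2][0]=3
k=1: U[1][1]=3
  eliminate (2,1): mult=4, new row 2: (0, 0, 1); set L[2][1]=4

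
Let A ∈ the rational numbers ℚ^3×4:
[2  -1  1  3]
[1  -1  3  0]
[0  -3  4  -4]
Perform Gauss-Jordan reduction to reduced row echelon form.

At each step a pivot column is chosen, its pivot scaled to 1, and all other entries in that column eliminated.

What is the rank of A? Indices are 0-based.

step 1: normalize row 0 (÷2) = (1, -1/2, 1/2, 3/2)
  row 1: subtract 1×row0 = (0, -1/2, 5/2, -3/2)
step 2: normalize row 1 (÷-1/2) = (0, 1, -5, 3)
  row 0: subtract -1/2×row1 = (1, 0, -2, 3)
  row 2: subtract -3×row1 = (0, 0, -11, 5)
step 3: normalize row 2 (÷-11) = (0, 0, 1, -5/11)
  row 0: subtract -2×row2 = (1, 0, 0, 23/11)
  row 1: subtract -5×row2 = (0, 1, 0, 8/11)

rank = 3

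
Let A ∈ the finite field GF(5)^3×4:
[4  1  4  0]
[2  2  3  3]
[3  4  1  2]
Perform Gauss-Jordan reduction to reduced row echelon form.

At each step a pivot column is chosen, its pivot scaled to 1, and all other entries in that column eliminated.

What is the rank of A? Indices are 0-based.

[1] R0 /= 4  ⇒  (1, 4, 1, 0)
     R1 -= 2·R0  ⇒  (0, 4, 1, 3)
     R2 -= 3·R0  ⇒  (0, 2, 3, 2)
[2] R1 /= 4  ⇒  (0, 1, 4, 2)
     R0 -= 4·R1  ⇒  (1, 0, 0, 2)
     R2 -= 2·R1  ⇒  (0, 0, 0, 3)
column 2 empty below row 2
[3] R2 /= 3  ⇒  (0, 0, 0, 1)
     R0 -= 2·R2  ⇒  (1, 0, 0, 0)
     R1 -= 2·R2  ⇒  (0, 1, 4, 0)

rank = 3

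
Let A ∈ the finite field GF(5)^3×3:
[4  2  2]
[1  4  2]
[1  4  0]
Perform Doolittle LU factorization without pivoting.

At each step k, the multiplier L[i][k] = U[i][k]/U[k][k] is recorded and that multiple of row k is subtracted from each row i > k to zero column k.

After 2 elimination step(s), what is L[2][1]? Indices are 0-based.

[col 0] pivot 4
  R1 -= 4*R0 → (0, 1, 4)  (L[1][0] := 4)
  R2 -= 4*R0 → (0, 1, 2)  (L[2][0] := 4)
[col 1] pivot 1
  R2 -= 1*R1 → (0, 0, 3)  (L[2][1] := 1)

L[2][1] = 1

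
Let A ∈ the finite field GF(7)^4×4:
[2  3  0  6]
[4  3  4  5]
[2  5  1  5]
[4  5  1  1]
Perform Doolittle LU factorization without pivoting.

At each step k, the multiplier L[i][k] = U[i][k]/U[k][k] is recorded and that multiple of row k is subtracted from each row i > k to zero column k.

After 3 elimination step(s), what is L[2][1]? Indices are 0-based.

L[2][1] = 4

[col 0] pivot 2
  R1 -= 2*R0 → (0, 4, 4, 0)  (L[1][0] := 2)
  R2 -= 1*R0 → (0, 2, 1, 6)  (L[2][0] := 1)
  R3 -= 2*R0 → (0, 6, 1, 3)  (L[3][0] := 2)
[col 1] pivot 4
  R2 -= 4*R1 → (0, 0, 6, 6)  (L[2][1] := 4)
  R3 -= 5*R1 → (0, 0, 2, 3)  (L[3][1] := 5)
[col 2] pivot 6
  R3 -= 5*R2 → (0, 0, 0, 1)  (L[3][2] := 5)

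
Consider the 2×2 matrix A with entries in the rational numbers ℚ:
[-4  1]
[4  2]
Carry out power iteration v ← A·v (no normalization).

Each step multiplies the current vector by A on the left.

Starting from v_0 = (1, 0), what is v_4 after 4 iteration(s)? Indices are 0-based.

v_4 = (416, -224)

v_0 = (1, 0).
v_1 = A·v_0 = (-4, 4).
v_2 = A·v_1 = (20, -8).
v_3 = A·v_2 = (-88, 64).
v_4 = A·v_3 = (416, -224).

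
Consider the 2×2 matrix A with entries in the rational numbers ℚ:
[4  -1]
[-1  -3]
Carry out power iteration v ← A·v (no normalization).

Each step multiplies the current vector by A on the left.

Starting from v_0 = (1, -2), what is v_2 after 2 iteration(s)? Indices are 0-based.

v_2 = (19, -21)

v_0 = (1, -2).
v_1 = A·v_0 = (6, 5).
v_2 = A·v_1 = (19, -21).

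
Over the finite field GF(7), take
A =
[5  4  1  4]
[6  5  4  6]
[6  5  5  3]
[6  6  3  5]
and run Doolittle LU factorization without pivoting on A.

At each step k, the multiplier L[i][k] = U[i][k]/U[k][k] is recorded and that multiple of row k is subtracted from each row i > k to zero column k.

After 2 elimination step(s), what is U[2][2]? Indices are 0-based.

U[2][2] = 1

Step 1: pivot at (0,0) is 5.
  row1 ← row1 − (4)·row0  ⇒  L[1][0]=4, U row1=(0, 3, 0, 4)
  row2 ← row2 − (4)·row0  ⇒  L[2][0]=4, U row2=(0, 3, 1, 1)
  row3 ← row3 − (4)·row0  ⇒  L[3][0]=4, U row3=(0, 4, 6, 3)
Step 2: pivot at (1,1) is 3.
  row2 ← row2 − (1)·row1  ⇒  L[2][1]=1, U row2=(0, 0, 1, 4)
  row3 ← row3 − (6)·row1  ⇒  L[3][1]=6, U row3=(0, 0, 6, 0)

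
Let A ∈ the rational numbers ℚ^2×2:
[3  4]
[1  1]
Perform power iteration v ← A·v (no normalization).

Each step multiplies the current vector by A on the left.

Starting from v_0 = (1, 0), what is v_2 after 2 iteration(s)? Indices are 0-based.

v_0 = (1, 0).
v_1 = A·v_0 = (3, 1).
v_2 = A·v_1 = (13, 4).

v_2 = (13, 4)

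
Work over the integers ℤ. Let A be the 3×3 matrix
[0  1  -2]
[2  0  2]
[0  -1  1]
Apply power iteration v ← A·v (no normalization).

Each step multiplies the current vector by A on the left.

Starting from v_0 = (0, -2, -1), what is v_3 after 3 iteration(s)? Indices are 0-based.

v_3 = (-4, -2, 1)

v_0 = (0, -2, -1).
v_1 = A·v_0 = (0, -2, 1).
v_2 = A·v_1 = (-4, 2, 3).
v_3 = A·v_2 = (-4, -2, 1).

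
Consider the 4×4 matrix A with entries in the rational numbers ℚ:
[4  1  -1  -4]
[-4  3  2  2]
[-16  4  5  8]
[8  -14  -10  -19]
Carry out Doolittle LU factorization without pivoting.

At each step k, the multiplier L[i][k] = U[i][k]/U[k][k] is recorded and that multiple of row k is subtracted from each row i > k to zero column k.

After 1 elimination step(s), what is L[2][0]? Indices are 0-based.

L[2][0] = -4

k=0: U[0][0]=4
  eliminate (1,0): mult=-1, new row 1: (0, 4, 1, -2); set L[1][0]=-1
  eliminate (2,0): mult=-4, new row 2: (0, 8, 1, -8); set L[2][0]=-4
  eliminate (3,0): mult=2, new row 3: (0, -16, -8, -11); set L[3][0]=2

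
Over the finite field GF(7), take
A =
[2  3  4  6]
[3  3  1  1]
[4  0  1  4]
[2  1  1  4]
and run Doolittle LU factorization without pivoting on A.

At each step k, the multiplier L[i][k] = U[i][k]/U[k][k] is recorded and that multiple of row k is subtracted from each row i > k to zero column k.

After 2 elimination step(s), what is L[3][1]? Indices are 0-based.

[col 0] pivot 2
  R1 -= 5*R0 → (0, 2, 2, 6)  (L[1][0] := 5)
  R2 -= 2*R0 → (0, 1, 0, 6)  (L[2][0] := 2)
  R3 -= 1*R0 → (0, 5, 4, 5)  (L[3][0] := 1)
[col 1] pivot 2
  R2 -= 4*R1 → (0, 0, 6, 3)  (L[2][1] := 4)
  R3 -= 6*R1 → (0, 0, 6, 4)  (L[3][1] := 6)

L[3][1] = 6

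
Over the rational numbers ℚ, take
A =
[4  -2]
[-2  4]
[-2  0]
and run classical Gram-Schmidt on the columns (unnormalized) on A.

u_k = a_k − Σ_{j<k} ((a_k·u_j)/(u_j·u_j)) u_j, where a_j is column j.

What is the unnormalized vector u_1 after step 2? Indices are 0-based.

Step 1: u_0 = a_0 = (4, -2, -2).
Step 2: u_1 = a_1 − (-2/3)·u_0 = (2/3, 8/3, -4/3).

u_1 = (2/3, 8/3, -4/3)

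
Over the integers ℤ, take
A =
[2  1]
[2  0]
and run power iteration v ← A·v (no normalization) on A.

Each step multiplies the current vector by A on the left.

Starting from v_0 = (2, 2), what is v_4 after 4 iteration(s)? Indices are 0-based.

v_4 = (120, 88)

v_0 = (2, 2).
v_1 = A·v_0 = (6, 4).
v_2 = A·v_1 = (16, 12).
v_3 = A·v_2 = (44, 32).
v_4 = A·v_3 = (120, 88).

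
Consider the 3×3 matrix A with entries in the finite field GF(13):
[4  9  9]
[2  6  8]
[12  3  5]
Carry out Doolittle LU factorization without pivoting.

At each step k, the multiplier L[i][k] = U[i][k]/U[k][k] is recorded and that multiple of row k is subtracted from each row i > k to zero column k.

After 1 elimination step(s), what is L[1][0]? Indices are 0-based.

[col 0] pivot 4
  R1 -= 7*R0 → (0, 8, 10)  (L[1][0] := 7)
  R2 -= 3*R0 → (0, 2, 4)  (L[2][0] := 3)

L[1][0] = 7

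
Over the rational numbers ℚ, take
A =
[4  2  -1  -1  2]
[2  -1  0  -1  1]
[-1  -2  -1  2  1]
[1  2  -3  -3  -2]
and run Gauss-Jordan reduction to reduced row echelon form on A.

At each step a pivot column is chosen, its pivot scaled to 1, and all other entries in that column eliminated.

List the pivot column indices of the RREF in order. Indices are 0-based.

[1] R0 /= 4  ⇒  (1, 1/2, -1/4, -1/4, 1/2)
     R1 -= 2·R0  ⇒  (0, -2, 1/2, -1/2, 0)
     R2 -= -1·R0  ⇒  (0, -3/2, -5/4, 7/4, 3/2)
     R3 -= 1·R0  ⇒  (0, 3/2, -11/4, -11/4, -5/2)
[2] R1 /= -2  ⇒  (0, 1, -1/4, 1/4, 0)
     R0 -= 1/2·R1  ⇒  (1, 0, -1/8, -3/8, 1/2)
     R2 -= -3/2·R1  ⇒  (0, 0, -13/8, 17/8, 3/2)
     R3 -= 3/2·R1  ⇒  (0, 0, -19/8, -25/8, -5/2)
[3] R2 /= -13/8  ⇒  (0, 0, 1, -17/13, -12/13)
     R0 -= -1/8·R2  ⇒  (1, 0, 0, -7/13, 5/13)
     R1 -= -1/4·R2  ⇒  (0, 1, 0, -1/13, -3/13)
     R3 -= -19/8·R2  ⇒  (0, 0, 0, -81/13, -61/13)
[4] R3 /= -81/13  ⇒  (0, 0, 0, 1, 61/81)
     R0 -= -7/13·R3  ⇒  (1, 0, 0, 0, 64/81)
     R1 -= -1/13·R3  ⇒  (0, 1, 0, 0, -14/81)
     R2 -= -17/13·R3  ⇒  (0, 0, 1, 0, 5/81)

pivot columns: 0, 1, 2, 3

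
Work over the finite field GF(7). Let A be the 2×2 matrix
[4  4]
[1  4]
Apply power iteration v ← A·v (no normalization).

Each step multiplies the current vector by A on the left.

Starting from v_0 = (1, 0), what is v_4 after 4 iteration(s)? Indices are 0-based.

v_4 = (5, 5)

v_0 = (1, 0).
v_1 = A·v_0 = (4, 1).
v_2 = A·v_1 = (6, 1).
v_3 = A·v_2 = (0, 3).
v_4 = A·v_3 = (5, 5).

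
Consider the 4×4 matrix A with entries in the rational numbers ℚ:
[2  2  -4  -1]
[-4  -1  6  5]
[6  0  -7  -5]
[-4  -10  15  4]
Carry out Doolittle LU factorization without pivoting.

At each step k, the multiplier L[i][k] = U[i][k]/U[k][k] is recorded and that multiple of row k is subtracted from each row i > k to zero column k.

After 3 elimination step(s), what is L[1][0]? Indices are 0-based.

L[1][0] = -2

Step 1: pivot at (0,0) is 2.
  row1 ← row1 − (-2)·row0  ⇒  L[1][0]=-2, U row1=(0, 3, -2, 3)
  row2 ← row2 − (3)·row0  ⇒  L[2][0]=3, U row2=(0, -6, 5, -2)
  row3 ← row3 − (-2)·row0  ⇒  L[3][0]=-2, U row3=(0, -6, 7, 2)
Step 2: pivot at (1,1) is 3.
  row2 ← row2 − (-2)·row1  ⇒  L[2][1]=-2, U row2=(0, 0, 1, 4)
  row3 ← row3 − (-2)·row1  ⇒  L[3][1]=-2, U row3=(0, 0, 3, 8)
Step 3: pivot at (2,2) is 1.
  row3 ← row3 − (3)·row2  ⇒  L[3][2]=3, U row3=(0, 0, 0, -4)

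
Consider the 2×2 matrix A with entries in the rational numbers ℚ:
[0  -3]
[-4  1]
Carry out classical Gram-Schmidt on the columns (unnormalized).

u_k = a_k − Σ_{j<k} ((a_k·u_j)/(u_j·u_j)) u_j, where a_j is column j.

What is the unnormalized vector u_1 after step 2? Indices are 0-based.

Step 1: u_0 = a_0 = (0, -4).
Step 2: u_1 = a_1 − (-1/4)·u_0 = (-3, 0).

u_1 = (-3, 0)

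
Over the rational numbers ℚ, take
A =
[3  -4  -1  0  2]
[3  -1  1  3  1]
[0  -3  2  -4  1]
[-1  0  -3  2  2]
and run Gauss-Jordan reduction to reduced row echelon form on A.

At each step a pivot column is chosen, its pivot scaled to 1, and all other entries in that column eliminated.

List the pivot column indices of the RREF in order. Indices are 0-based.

[1] R0 /= 3  ⇒  (1, -4/3, -1/3, 0, 2/3)
     R1 -= 3·R0  ⇒  (0, 3, 2, 3, -1)
     R3 -= -1·R0  ⇒  (0, -4/3, -10/3, 2, 8/3)
[2] R1 /= 3  ⇒  (0, 1, 2/3, 1, -1/3)
     R0 -= -4/3·R1  ⇒  (1, 0, 5/9, 4/3, 2/9)
     R2 -= -3·R1  ⇒  (0, 0, 4, -1, 0)
     R3 -= -4/3·R1  ⇒  (0, 0, -22/9, 10/3, 20/9)
[3] R2 /= 4  ⇒  (0, 0, 1, -1/4, 0)
     R0 -= 5/9·R2  ⇒  (1, 0, 0, 53/36, 2/9)
     R1 -= 2/3·R2  ⇒  (0, 1, 0, 7/6, -1/3)
     R3 -= -22/9·R2  ⇒  (0, 0, 0, 49/18, 20/9)
[4] R3 /= 49/18  ⇒  (0, 0, 0, 1, 40/49)
     R0 -= 53/36·R3  ⇒  (1, 0, 0, 0, -48/49)
     R1 -= 7/6·R3  ⇒  (0, 1, 0, 0, -9/7)
     R2 -= -1/4·R3  ⇒  (0, 0, 1, 0, 10/49)

pivot columns: 0, 1, 2, 3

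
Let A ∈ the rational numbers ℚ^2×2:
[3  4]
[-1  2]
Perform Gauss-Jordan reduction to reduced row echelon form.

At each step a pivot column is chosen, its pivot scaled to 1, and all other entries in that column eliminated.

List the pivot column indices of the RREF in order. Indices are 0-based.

step 1: normalize row 0 (÷3) = (1, 4/3)
  row 1: subtract -1×row0 = (0, 10/3)
step 2: normalize row 1 (÷10/3) = (0, 1)
  row 0: subtract 4/3×row1 = (1, 0)

pivot columns: 0, 1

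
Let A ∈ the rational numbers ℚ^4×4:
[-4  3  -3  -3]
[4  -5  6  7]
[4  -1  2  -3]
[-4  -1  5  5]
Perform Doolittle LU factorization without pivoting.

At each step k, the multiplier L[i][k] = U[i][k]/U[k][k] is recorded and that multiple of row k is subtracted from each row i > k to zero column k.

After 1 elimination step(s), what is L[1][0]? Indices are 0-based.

L[1][0] = -1

k=0: U[0][0]=-4
  eliminate (1,0): mult=-1, new row 1: (0, -2, 3, 4); set L[1][0]=-1
  eliminate (2,0): mult=-1, new row 2: (0, 2, -1, -6); set L[2][0]=-1
  eliminate (3,0): mult=1, new row 3: (0, -4, 8, 8); set L[3][0]=1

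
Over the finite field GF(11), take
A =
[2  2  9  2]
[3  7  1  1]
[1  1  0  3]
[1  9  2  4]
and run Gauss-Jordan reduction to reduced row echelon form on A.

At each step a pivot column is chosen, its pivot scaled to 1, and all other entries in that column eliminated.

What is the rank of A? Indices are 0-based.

[1] R0 /= 2  ⇒  (1, 1, 10, 1)
     R1 -= 3·R0  ⇒  (0, 4, 4, 9)
     R2 -= 1·R0  ⇒  (0, 0, 1, 2)
     R3 -= 1·R0  ⇒  (0, 8, 3, 3)
[2] R1 /= 4  ⇒  (0, 1, 1, 5)
     R0 -= 1·R1  ⇒  (1, 0, 9, 7)
     R3 -= 8·R1  ⇒  (0, 0, 6, 7)
[3] R2 /= 1  ⇒  (0, 0, 1, 2)
     R0 -= 9·R2  ⇒  (1, 0, 0, 0)
     R1 -= 1·R2  ⇒  (0, 1, 0, 3)
     R3 -= 6·R2  ⇒  (0, 0, 0, 6)
[4] R3 /= 6  ⇒  (0, 0, 0, 1)
     R1 -= 3·R3  ⇒  (0, 1, 0, 0)
     R2 -= 2·R3  ⇒  (0, 0, 1, 0)

rank = 4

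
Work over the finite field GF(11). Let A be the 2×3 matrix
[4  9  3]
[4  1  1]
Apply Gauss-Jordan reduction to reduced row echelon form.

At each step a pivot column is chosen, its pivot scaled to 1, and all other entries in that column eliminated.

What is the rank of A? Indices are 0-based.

step 1: normalize row 0 (÷4) = (1, 5, 9)
  row 1: subtract 4×row0 = (0, 3, 9)
step 2: normalize row 1 (÷3) = (0, 1, 3)
  row 0: subtract 5×row1 = (1, 0, 5)

rank = 2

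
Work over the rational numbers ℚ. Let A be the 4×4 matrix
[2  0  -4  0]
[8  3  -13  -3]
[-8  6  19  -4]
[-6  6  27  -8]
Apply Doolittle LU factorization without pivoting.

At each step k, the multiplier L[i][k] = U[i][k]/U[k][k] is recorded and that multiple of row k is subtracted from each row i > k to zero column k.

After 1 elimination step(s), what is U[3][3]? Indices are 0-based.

Step 1: pivot at (0,0) is 2.
  row1 ← row1 − (4)·row0  ⇒  L[1][0]=4, U row1=(0, 3, 3, -3)
  row2 ← row2 − (-4)·row0  ⇒  L[2][0]=-4, U row2=(0, 6, 3, -4)
  row3 ← row3 − (-3)·row0  ⇒  L[3][0]=-3, U row3=(0, 6, 15, -8)

U[3][3] = -8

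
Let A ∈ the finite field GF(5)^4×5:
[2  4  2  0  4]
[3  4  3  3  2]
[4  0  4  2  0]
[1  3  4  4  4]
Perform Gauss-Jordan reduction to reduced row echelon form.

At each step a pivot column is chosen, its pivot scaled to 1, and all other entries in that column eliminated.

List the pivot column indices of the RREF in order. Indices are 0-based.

step 1: normalize row 0 (÷2) = (1, 2, 1, 0, 2)
  row 1: subtract 3×row0 = (0, 3, 0, 3, 1)
  row 2: subtract 4×row0 = (0, 2, 0, 2, 2)
  row 3: subtract 1×row0 = (0, 1, 3, 4, 2)
step 2: normalize row 1 (÷3) = (0, 1, 0, 1, 2)
  row 0: subtract 2×row1 = (1, 0, 1, 3, 3)
  row 2: subtract 2×row1 = (0, 0, 0, 0, 3)
  row 3: subtract 1×row1 = (0, 0, 3, 3, 0)
step 3: exchange rows 2,3
step 3: normalize row 2 (÷3) = (0, 0, 1, 1, 0)
  row 0: subtract 1×row2 = (1, 0, 0, 2, 3)
skip col 3 (zero from row 3)
step 4: normalize row 3 (÷3) = (0, 0, 0, 0, 1)
  row 0: subtract 3×row3 = (1, 0, 0, 2, 0)
  row 1: subtract 2×row3 = (0, 1, 0, 1, 0)

pivot columns: 0, 1, 2, 4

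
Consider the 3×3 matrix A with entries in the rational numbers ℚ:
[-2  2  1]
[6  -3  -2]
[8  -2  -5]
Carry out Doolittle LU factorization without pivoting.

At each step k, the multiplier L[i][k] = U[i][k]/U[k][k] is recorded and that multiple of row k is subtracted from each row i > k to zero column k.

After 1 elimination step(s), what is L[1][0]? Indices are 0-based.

k=0: U[0][0]=-2
  eliminate (1,0): mult=-3, new row 1: (0, 3, 1); set L[1][0]=-3
  eliminate (2,0): mult=-4, new row 2: (0, 6, -1); set L[2][0]=-4

L[1][0] = -3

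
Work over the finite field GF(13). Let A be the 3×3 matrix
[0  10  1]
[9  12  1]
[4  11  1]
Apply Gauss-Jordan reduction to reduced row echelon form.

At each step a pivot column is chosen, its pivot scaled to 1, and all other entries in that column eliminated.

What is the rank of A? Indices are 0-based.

[1] R0 <-> R1
[1] R0 /= 9  ⇒  (1, 10, 3)
     R2 -= 4·R0  ⇒  (0, 10, 2)
[2] R1 /= 10  ⇒  (0, 1, 4)
     R0 -= 10·R1  ⇒  (1, 0, 2)
     R2 -= 10·R1  ⇒  (0, 0, 1)
[3] R2 /= 1  ⇒  (0, 0, 1)
     R0 -= 2·R2  ⇒  (1, 0, 0)
     R1 -= 4·R2  ⇒  (0, 1, 0)

rank = 3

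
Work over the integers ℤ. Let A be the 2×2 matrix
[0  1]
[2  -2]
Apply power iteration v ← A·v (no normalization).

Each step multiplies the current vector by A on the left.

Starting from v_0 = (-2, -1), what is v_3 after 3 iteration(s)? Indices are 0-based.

v_3 = (2, -8)

v_0 = (-2, -1).
v_1 = A·v_0 = (-1, -2).
v_2 = A·v_1 = (-2, 2).
v_3 = A·v_2 = (2, -8).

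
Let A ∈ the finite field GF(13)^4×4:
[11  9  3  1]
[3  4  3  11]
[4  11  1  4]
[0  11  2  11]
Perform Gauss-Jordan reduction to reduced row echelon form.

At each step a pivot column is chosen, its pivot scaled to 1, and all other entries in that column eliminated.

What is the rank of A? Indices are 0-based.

[1] R0 /= 11  ⇒  (1, 2, 5, 6)
     R1 -= 3·R0  ⇒  (0, 11, 1, 6)
     R2 -= 4·R0  ⇒  (0, 3, 7, 6)
[2] R1 /= 11  ⇒  (0, 1, 6, 10)
     R0 -= 2·R1  ⇒  (1, 0, 6, 12)
     R2 -= 3·R1  ⇒  (0, 0, 2, 2)
     R3 -= 11·R1  ⇒  (0, 0, 1, 5)
[3] R2 /= 2  ⇒  (0, 0, 1, 1)
     R0 -= 6·R2  ⇒  (1, 0, 0, 6)
     R1 -= 6·R2  ⇒  (0, 1, 0, 4)
     R3 -= 1·R2  ⇒  (0, 0, 0, 4)
[4] R3 /= 4  ⇒  (0, 0, 0, 1)
     R0 -= 6·R3  ⇒  (1, 0, 0, 0)
     R1 -= 4·R3  ⇒  (0, 1, 0, 0)
     R2 -= 1·R3  ⇒  (0, 0, 1, 0)

rank = 4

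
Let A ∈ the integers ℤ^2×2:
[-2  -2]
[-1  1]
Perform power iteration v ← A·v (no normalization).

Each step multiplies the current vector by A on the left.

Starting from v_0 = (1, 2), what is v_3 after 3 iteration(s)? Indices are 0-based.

v_0 = (1, 2).
v_1 = A·v_0 = (-6, 1).
v_2 = A·v_1 = (10, 7).
v_3 = A·v_2 = (-34, -3).

v_3 = (-34, -3)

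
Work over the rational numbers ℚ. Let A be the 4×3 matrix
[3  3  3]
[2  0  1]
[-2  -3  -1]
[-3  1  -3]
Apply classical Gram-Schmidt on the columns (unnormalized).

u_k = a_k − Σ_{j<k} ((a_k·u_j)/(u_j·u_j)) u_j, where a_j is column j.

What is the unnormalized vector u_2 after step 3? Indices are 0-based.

Step 1: u_0 = a_0 = (3, 2, -2, -3).
Step 2: u_1 = a_1 − (6/13)·u_0 = (21/13, -12/13, -27/13, 31/13).
Step 3: u_2 = a_2 − (11/13)·u_0 − (-3/35)·u_1 = (3/5, -27/35, 18/35, -9/35).

u_2 = (3/5, -27/35, 18/35, -9/35)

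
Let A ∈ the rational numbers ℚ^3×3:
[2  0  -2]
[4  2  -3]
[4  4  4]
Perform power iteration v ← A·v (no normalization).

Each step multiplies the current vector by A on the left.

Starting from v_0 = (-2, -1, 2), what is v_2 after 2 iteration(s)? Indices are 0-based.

v_0 = (-2, -1, 2).
v_1 = A·v_0 = (-8, -16, -4).
v_2 = A·v_1 = (-8, -52, -112).

v_2 = (-8, -52, -112)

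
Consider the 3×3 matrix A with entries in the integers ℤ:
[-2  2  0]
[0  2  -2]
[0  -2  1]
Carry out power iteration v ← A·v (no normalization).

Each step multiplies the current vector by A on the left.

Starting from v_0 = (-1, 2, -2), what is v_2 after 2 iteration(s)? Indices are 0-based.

v_2 = (4, 28, -22)

v_0 = (-1, 2, -2).
v_1 = A·v_0 = (6, 8, -6).
v_2 = A·v_1 = (4, 28, -22).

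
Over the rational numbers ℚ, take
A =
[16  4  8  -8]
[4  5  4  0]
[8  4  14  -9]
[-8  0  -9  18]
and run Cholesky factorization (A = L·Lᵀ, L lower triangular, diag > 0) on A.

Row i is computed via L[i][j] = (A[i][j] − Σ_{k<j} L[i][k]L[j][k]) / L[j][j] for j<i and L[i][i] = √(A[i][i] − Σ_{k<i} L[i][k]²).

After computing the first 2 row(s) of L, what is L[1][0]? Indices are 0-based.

Step 1: L[0][0] = √(16) = 4.
  L[1][0] = (4) / L[0][0] = 1.
Step 2: L[1][1] = √(4) = 2.

L[1][0] = 1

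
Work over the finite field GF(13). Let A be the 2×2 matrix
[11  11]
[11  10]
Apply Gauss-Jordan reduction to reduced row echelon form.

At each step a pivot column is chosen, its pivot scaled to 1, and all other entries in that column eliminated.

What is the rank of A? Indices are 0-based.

rank = 2

[1] R0 /= 11  ⇒  (1, 1)
     R1 -= 11·R0  ⇒  (0, 12)
[2] R1 /= 12  ⇒  (0, 1)
     R0 -= 1·R1  ⇒  (1, 0)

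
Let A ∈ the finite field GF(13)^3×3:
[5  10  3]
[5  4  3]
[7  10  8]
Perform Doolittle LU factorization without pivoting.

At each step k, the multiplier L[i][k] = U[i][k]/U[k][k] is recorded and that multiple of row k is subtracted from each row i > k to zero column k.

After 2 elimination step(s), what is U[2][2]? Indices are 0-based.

Step 1: pivot at (0,0) is 5.
  row1 ← row1 − (1)·row0  ⇒  L[1][0]=1, U row1=(0, 7, 0)
  row2 ← row2 − (4)·row0  ⇒  L[2][0]=4, U row2=(0, 9, 9)
Step 2: pivot at (1,1) is 7.
  row2 ← row2 − (5)·row1  ⇒  L[2][1]=5, U row2=(0, 0, 9)

U[2][2] = 9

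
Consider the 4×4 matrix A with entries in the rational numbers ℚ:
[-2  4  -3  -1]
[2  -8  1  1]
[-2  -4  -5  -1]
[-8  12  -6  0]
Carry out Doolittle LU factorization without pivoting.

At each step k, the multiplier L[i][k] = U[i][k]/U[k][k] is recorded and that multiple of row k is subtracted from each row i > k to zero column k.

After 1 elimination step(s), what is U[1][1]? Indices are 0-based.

Step 1: pivot at (0,0) is -2.
  row1 ← row1 − (-1)·row0  ⇒  L[1][0]=-1, U row1=(0, -4, -2, 0)
  row2 ← row2 − (1)·row0  ⇒  L[2][0]=1, U row2=(0, -8, -2, 0)
  row3 ← row3 − (4)·row0  ⇒  L[3][0]=4, U row3=(0, -4, 6, 4)

U[1][1] = -4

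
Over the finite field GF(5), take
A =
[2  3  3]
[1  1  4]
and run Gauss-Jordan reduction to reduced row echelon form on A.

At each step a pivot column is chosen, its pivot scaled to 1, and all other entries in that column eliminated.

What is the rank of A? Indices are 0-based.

[1] R0 /= 2  ⇒  (1, 4, 4)
     R1 -= 1·R0  ⇒  (0, 2, 0)
[2] R1 /= 2  ⇒  (0, 1, 0)
     R0 -= 4·R1  ⇒  (1, 0, 4)

rank = 2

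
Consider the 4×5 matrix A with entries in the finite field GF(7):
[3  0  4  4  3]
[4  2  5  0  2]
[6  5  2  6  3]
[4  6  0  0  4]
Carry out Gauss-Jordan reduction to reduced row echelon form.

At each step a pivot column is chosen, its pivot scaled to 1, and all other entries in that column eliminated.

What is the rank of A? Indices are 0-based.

step 1: normalize row 0 (÷3) = (1, 0, 6, 6, 1)
  row 1: subtract 4×row0 = (0, 2, 2, 4, 5)
  row 2: subtract 6×row0 = (0, 5, 1, 5, 4)
  row 3: subtract 4×row0 = (0, 6, 4, 4, 0)
step 2: normalize row 1 (÷2) = (0, 1, 1, 2, 6)
  row 2: subtract 5×row1 = (0, 0, 3, 2, 2)
  row 3: subtract 6×row1 = (0, 0, 5, 6, 6)
step 3: normalize row 2 (÷3) = (0, 0, 1, 3, 3)
  row 0: subtract 6×row2 = (1, 0, 0, 2, 4)
  row 1: subtract 1×row2 = (0, 1, 0, 6, 3)
  row 3: subtract 5×row2 = (0, 0, 0, 5, 5)
step 4: normalize row 3 (÷5) = (0, 0, 0, 1, 1)
  row 0: subtract 2×row3 = (1, 0, 0, 0, 2)
  row 1: subtract 6×row3 = (0, 1, 0, 0, 4)
  row 2: subtract 3×row3 = (0, 0, 1, 0, 0)

rank = 4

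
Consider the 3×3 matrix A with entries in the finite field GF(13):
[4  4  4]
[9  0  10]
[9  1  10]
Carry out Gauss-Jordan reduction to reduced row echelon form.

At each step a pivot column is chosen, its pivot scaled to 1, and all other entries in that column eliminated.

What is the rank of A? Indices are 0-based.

rank = 3

step 1: normalize row 0 (÷4) = (1, 1, 1)
  row 1: subtract 9×row0 = (0, 4, 1)
  row 2: subtract 9×row0 = (0, 5, 1)
step 2: normalize row 1 (÷4) = (0, 1, 10)
  row 0: subtract 1×row1 = (1, 0, 4)
  row 2: subtract 5×row1 = (0, 0, 3)
step 3: normalize row 2 (÷3) = (0, 0, 1)
  row 0: subtract 4×row2 = (1, 0, 0)
  row 1: subtract 10×row2 = (0, 1, 0)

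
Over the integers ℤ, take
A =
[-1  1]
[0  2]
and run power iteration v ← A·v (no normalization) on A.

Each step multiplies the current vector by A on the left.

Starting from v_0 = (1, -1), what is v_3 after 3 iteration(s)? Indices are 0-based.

v_0 = (1, -1).
v_1 = A·v_0 = (-2, -2).
v_2 = A·v_1 = (0, -4).
v_3 = A·v_2 = (-4, -8).

v_3 = (-4, -8)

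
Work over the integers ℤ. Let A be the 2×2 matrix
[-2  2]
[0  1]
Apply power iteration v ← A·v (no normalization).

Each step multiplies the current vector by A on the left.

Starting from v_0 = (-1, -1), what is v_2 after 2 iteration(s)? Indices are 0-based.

v_0 = (-1, -1).
v_1 = A·v_0 = (0, -1).
v_2 = A·v_1 = (-2, -1).

v_2 = (-2, -1)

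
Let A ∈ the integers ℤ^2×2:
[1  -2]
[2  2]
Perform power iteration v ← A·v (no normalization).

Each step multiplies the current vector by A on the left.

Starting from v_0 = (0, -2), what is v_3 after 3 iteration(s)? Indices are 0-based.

v_0 = (0, -2).
v_1 = A·v_0 = (4, -4).
v_2 = A·v_1 = (12, 0).
v_3 = A·v_2 = (12, 24).

v_3 = (12, 24)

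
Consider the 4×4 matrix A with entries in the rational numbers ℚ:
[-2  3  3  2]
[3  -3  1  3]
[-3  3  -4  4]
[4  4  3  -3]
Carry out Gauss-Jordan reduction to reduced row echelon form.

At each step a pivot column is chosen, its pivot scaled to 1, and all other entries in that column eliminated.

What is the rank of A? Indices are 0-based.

rank = 4

step 1: normalize row 0 (÷-2) = (1, -3/2, -3/2, -1)
  row 1: subtract 3×row0 = (0, 3/2, 11/2, 6)
  row 2: subtract -3×row0 = (0, -3/2, -17/2, 1)
  row 3: subtract 4×row0 = (0, 10, 9, 1)
step 2: normalize row 1 (÷3/2) = (0, 1, 11/3, 4)
  row 0: subtract -3/2×row1 = (1, 0, 4, 5)
  row 2: subtract -3/2×row1 = (0, 0, -3, 7)
  row 3: subtract 10×row1 = (0, 0, -83/3, -39)
step 3: normalize row 2 (÷-3) = (0, 0, 1, -7/3)
  row 0: subtract 4×row2 = (1, 0, 0, 43/3)
  row 1: subtract 11/3×row2 = (0, 1, 0, 113/9)
  row 3: subtract -83/3×row2 = (0, 0, 0, -932/9)
step 4: normalize row 3 (÷-932/9) = (0, 0, 0, 1)
  row 0: subtract 43/3×row3 = (1, 0, 0, 0)
  row 1: subtract 113/9×row3 = (0, 1, 0, 0)
  row 2: subtract -7/3×row3 = (0, 0, 1, 0)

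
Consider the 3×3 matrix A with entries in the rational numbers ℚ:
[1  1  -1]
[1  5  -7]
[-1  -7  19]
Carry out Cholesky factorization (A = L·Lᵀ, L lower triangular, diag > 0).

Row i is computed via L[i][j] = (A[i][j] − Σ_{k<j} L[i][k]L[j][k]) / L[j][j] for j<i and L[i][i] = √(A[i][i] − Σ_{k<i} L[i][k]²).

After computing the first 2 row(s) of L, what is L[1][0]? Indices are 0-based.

L[1][0] = 1

Step 1: L[0][0] = √(1) = 1.
  L[1][0] = (1) / L[0][0] = 1.
Step 2: L[1][1] = √(4) = 2.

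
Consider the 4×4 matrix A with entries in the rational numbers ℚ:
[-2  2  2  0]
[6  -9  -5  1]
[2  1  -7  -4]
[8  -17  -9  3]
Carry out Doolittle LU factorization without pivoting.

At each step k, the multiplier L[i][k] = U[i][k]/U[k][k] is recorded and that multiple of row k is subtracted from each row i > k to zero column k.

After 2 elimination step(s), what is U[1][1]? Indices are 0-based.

U[1][1] = -3

k=0: U[0][0]=-2
  eliminate (1,0): mult=-3, new row 1: (0, -3, 1, 1); set L[1][0]=-3
  eliminate (2,0): mult=-1, new row 2: (0, 3, -5, -4); set L[2][0]=-1
  eliminate (3,0): mult=-4, new row 3: (0, -9, -1, 3); set L[3][0]=-4
k=1: U[1][1]=-3
  eliminate (2,1): mult=-1, new row 2: (0, 0, -4, -3); set L[2][1]=-1
  eliminate (3,1): mult=3, new row 3: (0, 0, -4, 0); set L[3][1]=3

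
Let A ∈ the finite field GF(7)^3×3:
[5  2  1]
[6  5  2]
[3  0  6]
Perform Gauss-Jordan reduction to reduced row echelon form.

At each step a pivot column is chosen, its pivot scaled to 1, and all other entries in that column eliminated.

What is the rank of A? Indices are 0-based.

[1] R0 /= 5  ⇒  (1, 6, 3)
     R1 -= 6·R0  ⇒  (0, 4, 5)
     R2 -= 3·R0  ⇒  (0, 3, 4)
[2] R1 /= 4  ⇒  (0, 1, 3)
     R0 -= 6·R1  ⇒  (1, 0, 6)
     R2 -= 3·R1  ⇒  (0, 0, 2)
[3] R2 /= 2  ⇒  (0, 0, 1)
     R0 -= 6·R2  ⇒  (1, 0, 0)
     R1 -= 3·R2  ⇒  (0, 1, 0)

rank = 3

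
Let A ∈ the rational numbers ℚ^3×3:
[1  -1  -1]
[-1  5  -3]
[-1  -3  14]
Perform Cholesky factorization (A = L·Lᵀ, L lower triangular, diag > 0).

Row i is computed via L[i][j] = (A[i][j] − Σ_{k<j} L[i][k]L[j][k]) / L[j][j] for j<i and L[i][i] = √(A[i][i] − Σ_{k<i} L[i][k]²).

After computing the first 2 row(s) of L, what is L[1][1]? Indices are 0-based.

L[1][1] = 2

Step 1: L[0][0] = √(1) = 1.
  L[1][0] = (-1) / L[0][0] = -1.
Step 2: L[1][1] = √(4) = 2.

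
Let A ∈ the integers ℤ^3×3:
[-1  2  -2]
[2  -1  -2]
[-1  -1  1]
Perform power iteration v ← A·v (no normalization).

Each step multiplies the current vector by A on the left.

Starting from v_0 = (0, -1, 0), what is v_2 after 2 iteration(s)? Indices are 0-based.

v_0 = (0, -1, 0).
v_1 = A·v_0 = (-2, 1, 1).
v_2 = A·v_1 = (2, -7, 2).

v_2 = (2, -7, 2)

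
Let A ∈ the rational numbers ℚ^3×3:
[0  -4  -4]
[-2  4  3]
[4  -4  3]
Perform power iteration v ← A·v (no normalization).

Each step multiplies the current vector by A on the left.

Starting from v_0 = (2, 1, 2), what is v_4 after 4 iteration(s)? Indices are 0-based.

v_0 = (2, 1, 2).
v_1 = A·v_0 = (-12, 6, 10).
v_2 = A·v_1 = (-64, 78, -42).
v_3 = A·v_2 = (-144, 314, -694).
v_4 = A·v_3 = (1520, -538, -3914).

v_4 = (1520, -538, -3914)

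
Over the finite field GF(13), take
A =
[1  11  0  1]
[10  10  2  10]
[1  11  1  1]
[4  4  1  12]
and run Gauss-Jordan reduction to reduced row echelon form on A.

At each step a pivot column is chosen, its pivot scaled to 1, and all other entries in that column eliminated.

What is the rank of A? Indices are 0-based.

[1] R0 /= 1  ⇒  (1, 11, 0, 1)
     R1 -= 10·R0  ⇒  (0, 4, 2, 0)
     R2 -= 1·R0  ⇒  (0, 0, 1, 0)
     R3 -= 4·R0  ⇒  (0, 12, 1, 8)
[2] R1 /= 4  ⇒  (0, 1, 7, 0)
     R0 -= 11·R1  ⇒  (1, 0, 1, 1)
     R3 -= 12·R1  ⇒  (0, 0, 8, 8)
[3] R2 /= 1  ⇒  (0, 0, 1, 0)
     R0 -= 1·R2  ⇒  (1, 0, 0, 1)
     R1 -= 7·R2  ⇒  (0, 1, 0, 0)
     R3 -= 8·R2  ⇒  (0, 0, 0, 8)
[4] R3 /= 8  ⇒  (0, 0, 0, 1)
     R0 -= 1·R3  ⇒  (1, 0, 0, 0)

rank = 4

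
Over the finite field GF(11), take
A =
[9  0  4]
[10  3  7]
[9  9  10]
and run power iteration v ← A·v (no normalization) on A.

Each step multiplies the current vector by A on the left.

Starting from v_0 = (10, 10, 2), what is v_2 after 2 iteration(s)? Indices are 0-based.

v_2 = (10, 7, 9)

v_0 = (10, 10, 2).
v_1 = A·v_0 = (10, 1, 2).
v_2 = A·v_1 = (10, 7, 9).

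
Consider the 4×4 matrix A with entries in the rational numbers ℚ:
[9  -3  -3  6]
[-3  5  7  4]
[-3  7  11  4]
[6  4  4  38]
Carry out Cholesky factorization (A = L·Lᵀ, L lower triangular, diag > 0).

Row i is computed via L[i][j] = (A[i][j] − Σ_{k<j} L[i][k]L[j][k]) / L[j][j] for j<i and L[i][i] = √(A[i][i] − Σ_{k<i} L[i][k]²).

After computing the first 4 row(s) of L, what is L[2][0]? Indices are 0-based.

L[2][0] = -1

Step 1: L[0][0] = √(9) = 3.
  L[1][0] = (-3) / L[0][0] = -1.
Step 2: L[1][1] = √(4) = 2.
  L[2][0] = (-3) / L[0][0] = -1.
  L[2][1] = (6) / L[1][1] = 3.
Step 3: L[2][2] = √(1) = 1.
  L[3][0] = (6) / L[0][0] = 2.
  L[3][1] = (6) / L[1][1] = 3.
  L[3][2] = (-3) / L[2][2] = -3.
Step 4: L[3][3] = √(16) = 4.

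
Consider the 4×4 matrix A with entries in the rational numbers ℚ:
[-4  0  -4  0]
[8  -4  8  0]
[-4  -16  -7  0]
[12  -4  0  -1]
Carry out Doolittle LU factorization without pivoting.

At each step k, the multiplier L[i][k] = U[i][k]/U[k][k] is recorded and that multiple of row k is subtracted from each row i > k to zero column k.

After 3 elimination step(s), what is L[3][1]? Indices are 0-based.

Step 1: pivot at (0,0) is -4.
  row1 ← row1 − (-2)·row0  ⇒  L[1][0]=-2, U row1=(0, -4, 0, 0)
  row2 ← row2 − (1)·row0  ⇒  L[2][0]=1, U row2=(0, -16, -3, 0)
  row3 ← row3 − (-3)·row0  ⇒  L[3][0]=-3, U row3=(0, -4, -12, -1)
Step 2: pivot at (1,1) is -4.
  row2 ← row2 − (4)·row1  ⇒  L[2][1]=4, U row2=(0, 0, -3, 0)
  row3 ← row3 − (1)·row1  ⇒  L[3][1]=1, U row3=(0, 0, -12, -1)
Step 3: pivot at (2,2) is -3.
  row3 ← row3 − (4)·row2  ⇒  L[3][2]=4, U row3=(0, 0, 0, -1)

L[3][1] = 1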